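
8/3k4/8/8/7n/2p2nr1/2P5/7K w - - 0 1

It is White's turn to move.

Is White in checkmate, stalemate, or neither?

White to move; white king on h1.
In check: no.
King squares — g1: attacked by Nf3; g2: attacked by Rg3; h2: attacked by Nf3.
Legal moves for White: none.
Not in check and no legal moves → stalemate.

stalemate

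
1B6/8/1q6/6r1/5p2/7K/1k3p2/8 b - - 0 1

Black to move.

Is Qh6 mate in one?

After Qh6: white king on h3; in check: yes, from the black queen on h6.
King squares — g2: attacked by Rg5; h2: attacked by Qh6; g3: attacked by Pf4; g4: attacked by Rg5; h4: attacked by Qh6.
White has no legal moves → checkmate.

yes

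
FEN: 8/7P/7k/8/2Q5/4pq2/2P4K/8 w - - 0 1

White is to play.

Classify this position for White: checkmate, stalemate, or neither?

neither

White to move; white king on h2.
In check: no.
Legal moves for White include: Qg8, Qc8, Qf7, Qc7, Qe6+, Qc6+, Qa6+, Qd5, Qc5, Qb5, Qh4+, Qg4, Qf4+, Qe4, Qd4, Qb4, Qa4, Qd3, ... (list truncated; more exist).
White has legal moves and is not in check → neither.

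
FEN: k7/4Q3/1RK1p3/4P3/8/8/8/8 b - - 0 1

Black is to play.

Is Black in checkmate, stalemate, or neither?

stalemate

Black to move; black king on a8.
In check: no.
King squares — a7: attacked by Qe7; b7: attacked by Rb6; b8: attacked by Rb6.
Legal moves for Black: none.
Not in check and no legal moves → stalemate.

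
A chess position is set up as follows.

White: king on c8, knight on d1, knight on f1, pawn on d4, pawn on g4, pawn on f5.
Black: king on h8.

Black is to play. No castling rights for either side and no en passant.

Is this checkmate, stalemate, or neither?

neither

Black to move; black king on h8.
In check: no.
Legal moves for Black: Kg8, Kh7, Kg7.
Black has 3 legal moves and is not in check → neither.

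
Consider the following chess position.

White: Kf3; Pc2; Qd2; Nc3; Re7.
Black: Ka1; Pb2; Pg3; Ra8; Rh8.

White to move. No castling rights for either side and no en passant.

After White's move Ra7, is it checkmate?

After Ra7: black king on a1; in check: yes, from the white rook on a7.
Black has 1 legal reply: Rxa7.
In check but a legal move exists → not checkmate.

no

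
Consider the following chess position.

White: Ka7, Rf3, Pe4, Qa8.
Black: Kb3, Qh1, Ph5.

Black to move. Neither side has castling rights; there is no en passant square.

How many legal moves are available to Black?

Black to move; king on b3.
In check: yes, from the white rook on f3.
Legal moves: Kc4, Kb4, Ka4, Kc2, Kb2, Ka2, Qxf3.
Count: 7.

7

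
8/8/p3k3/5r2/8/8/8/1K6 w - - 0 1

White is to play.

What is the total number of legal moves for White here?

White to move; king on b1.
In check: no.
Legal moves: Kc2, Kb2, Ka2, Kc1, Ka1.
Count: 5.

5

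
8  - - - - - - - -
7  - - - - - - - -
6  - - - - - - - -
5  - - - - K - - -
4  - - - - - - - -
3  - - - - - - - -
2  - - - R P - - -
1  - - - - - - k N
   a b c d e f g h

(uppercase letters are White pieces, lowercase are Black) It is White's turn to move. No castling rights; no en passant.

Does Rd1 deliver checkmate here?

no

After Rd1: black king on g1; in check: yes, from the white rook on d1.
Black has 2 legal replies: Kh2, Kg2.
In check but a legal move exists → not checkmate.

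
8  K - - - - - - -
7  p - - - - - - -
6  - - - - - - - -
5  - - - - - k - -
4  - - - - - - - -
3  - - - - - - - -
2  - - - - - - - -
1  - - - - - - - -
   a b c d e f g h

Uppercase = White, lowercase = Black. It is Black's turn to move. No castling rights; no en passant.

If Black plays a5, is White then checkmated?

no

After a5: white king on a8; in check: no.
White is not in check, so this cannot be checkmate.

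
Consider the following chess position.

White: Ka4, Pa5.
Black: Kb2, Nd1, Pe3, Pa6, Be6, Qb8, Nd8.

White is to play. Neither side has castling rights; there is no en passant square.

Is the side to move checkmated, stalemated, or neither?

White to move; white king on a4.
In check: no.
King squares — a3: attacked by Kb2; b3: attacked by Kb2; b4: attacked by Qb8; a5: own pawn; b5: attacked by Pa6.
Legal moves for White: none.
Not in check and no legal moves → stalemate.

stalemate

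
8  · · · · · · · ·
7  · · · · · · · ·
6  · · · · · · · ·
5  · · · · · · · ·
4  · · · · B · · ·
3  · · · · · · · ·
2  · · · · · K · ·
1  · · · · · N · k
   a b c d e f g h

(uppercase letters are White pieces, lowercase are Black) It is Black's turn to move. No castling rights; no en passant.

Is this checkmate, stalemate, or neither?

Black to move; black king on h1.
In check: yes, from the white bishop on e4.
King squares — g1: attacked by Kf2; g2: attacked by Kf2; h2: attacked by Nf1.
Legal moves for Black: none.
In check with no legal moves → checkmate.

checkmate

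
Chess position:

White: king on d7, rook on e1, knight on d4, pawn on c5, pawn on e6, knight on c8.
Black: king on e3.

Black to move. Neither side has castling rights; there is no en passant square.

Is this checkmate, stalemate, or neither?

neither

Black to move; black king on e3.
In check: yes, from the white rook on e1.
Legal moves for Black: Kf4, Kxd4, Kd3, Kf2, Kd2.
Black is in check but has 5 legal moves → neither.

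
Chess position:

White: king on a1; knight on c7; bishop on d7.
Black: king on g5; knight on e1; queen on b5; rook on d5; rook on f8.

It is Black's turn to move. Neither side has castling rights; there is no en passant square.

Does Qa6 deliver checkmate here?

After Qa6: white king on a1; in check: yes, from the black queen on a6.
White has 4 legal replies: Kb2, Kb1, Ba4, Nxa6.
In check but a legal move exists → not checkmate.

no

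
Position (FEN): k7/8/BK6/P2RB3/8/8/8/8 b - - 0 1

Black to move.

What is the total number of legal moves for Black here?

0

Black to move; king on a8.
In check: no.
Legal moves: none.
Count: 0.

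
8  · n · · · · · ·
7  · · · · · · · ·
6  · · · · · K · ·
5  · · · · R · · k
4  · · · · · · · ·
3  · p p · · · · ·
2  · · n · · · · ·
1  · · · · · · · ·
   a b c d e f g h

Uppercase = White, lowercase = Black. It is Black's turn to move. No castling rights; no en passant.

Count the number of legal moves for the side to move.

Black to move; king on h5.
In check: yes, from the white rook on e5.
Legal moves: Kh6, Kh4, Kg4.
Count: 3.

3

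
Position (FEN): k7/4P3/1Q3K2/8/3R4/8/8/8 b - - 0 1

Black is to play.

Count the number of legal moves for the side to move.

Black to move; king on a8.
In check: no.
Legal moves: none.
Count: 0.

0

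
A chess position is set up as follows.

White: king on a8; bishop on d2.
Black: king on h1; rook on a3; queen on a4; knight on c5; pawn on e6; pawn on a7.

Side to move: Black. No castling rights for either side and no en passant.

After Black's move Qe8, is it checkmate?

After Qe8: white king on a8; in check: yes, from the black queen on e8.
King squares — a7: attacked by Ra3; b7: attacked by Nc5; b8: attacked by Qe8.
White has no legal moves → checkmate.

yes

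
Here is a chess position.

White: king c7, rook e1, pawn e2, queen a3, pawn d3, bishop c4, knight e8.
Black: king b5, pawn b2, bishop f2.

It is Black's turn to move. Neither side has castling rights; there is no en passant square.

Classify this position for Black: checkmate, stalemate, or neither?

checkmate

Black to move; black king on b5.
In check: yes, from the white bishop on c4.
King squares — a4: attacked by Qa3; b4: attacked by Qa3; c4: attacked by Pd3; a5: attacked by Qa3; c5: attacked by Qa3; a6: attacked by Qa3; b6: attacked by Kc7; c6: attacked by Kc7.
Legal moves for Black: none.
In check with no legal moves → checkmate.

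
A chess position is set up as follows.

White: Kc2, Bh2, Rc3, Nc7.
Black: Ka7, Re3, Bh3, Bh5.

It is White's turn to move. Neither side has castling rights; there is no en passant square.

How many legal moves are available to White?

White to move; king on c2.
In check: no.
Legal moves: Ne8, Na8, Ne6, Na6, Nd5, Nb5+, Rc6, Rc5, Rc4, Rxe3, Rd3, Rb3, Ra3+, Bd6, Be5, Bf4, Bg3, Bg1, Kb3, Kd2, Kb2, Kc1, Kb1.
Count: 23.

23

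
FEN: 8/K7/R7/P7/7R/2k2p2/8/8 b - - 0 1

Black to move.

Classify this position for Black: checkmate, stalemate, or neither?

neither

Black to move; black king on c3.
In check: no.
Legal moves for Black: Kd3, Kb3, Kd2, Kc2, Kb2, f2.
Black has 6 legal moves and is not in check → neither.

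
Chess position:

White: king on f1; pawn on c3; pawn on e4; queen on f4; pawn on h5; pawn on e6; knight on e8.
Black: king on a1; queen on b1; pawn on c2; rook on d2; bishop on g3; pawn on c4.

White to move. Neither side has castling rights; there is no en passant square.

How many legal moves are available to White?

White to move; king on f1.
In check: yes, from the black queen on b1.
Legal moves: none.
Count: 0.

0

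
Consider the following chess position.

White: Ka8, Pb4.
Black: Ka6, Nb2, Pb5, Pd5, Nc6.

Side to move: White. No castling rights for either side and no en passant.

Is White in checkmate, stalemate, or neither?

stalemate

White to move; white king on a8.
In check: no.
King squares — a7: attacked by Ka6; b7: attacked by Ka6; b8: attacked by Nc6.
Legal moves for White: none.
Not in check and no legal moves → stalemate.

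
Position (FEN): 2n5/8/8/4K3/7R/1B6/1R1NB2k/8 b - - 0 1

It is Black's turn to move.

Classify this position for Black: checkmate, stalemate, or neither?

Black to move; black king on h2.
In check: yes, from the white rook on h4.
King squares — g1: available; h1: attacked by Rh4; g2: available; g3: available; h3: attacked by Rh4.
Legal moves for Black: Kg3, Kg2, Kg1.
Black is in check but has 3 legal moves → neither.

neither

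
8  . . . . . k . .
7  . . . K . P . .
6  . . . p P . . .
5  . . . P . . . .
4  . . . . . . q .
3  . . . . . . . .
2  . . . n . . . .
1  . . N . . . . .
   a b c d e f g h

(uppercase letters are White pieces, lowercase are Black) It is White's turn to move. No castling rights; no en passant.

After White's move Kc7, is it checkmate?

no

After Kc7: black king on f8; in check: no.
Black is not in check, so this cannot be checkmate.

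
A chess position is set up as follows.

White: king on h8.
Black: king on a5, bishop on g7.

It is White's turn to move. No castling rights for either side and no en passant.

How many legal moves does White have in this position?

3

White to move; king on h8.
In check: yes, from the black bishop on g7.
Legal moves: Kg8, Kh7, Kxg7.
Count: 3.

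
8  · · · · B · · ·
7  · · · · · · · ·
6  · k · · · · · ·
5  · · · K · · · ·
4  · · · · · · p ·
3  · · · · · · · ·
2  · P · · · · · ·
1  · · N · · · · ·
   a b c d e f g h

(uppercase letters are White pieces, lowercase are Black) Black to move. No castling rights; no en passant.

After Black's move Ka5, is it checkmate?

no

After Ka5: white king on d5; in check: no.
White is not in check, so this cannot be checkmate.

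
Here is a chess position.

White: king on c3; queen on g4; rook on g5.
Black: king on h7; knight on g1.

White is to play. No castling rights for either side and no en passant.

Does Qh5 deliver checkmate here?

yes

After Qh5: black king on h7; in check: yes, from the white queen on h5.
King squares — g6: attacked by Rg5; h6: attacked by Qh5; g7: attacked by Rg5; g8: attacked by Rg5; h8: attacked by Qh5.
Black has no legal moves → checkmate.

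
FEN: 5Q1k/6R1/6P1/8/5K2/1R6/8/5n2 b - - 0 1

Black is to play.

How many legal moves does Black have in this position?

Black to move; king on h8.
In check: yes, from the white queen on f8.
Legal moves: none.
Count: 0.

0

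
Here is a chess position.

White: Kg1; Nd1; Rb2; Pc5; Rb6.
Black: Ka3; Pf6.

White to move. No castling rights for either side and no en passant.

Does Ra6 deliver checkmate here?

yes

After Ra6: black king on a3; in check: yes, from the white rook on a6.
King squares — a2: attacked by Rb2; b2: attacked by Nd1; b3: attacked by Rb2; a4: attacked by Ra6; b4: attacked by Rb2.
Black has no legal moves → checkmate.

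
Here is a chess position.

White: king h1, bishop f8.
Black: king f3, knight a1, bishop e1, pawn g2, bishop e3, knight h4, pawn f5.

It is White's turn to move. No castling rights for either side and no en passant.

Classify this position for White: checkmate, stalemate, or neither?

White to move; white king on h1.
In check: yes, from the black pawn on g2.
King squares — g1: attacked by Be3; g2: attacked by Kf3; h2: available.
Legal moves for White: Kh2.
White is in check but has 1 legal move → neither.

neither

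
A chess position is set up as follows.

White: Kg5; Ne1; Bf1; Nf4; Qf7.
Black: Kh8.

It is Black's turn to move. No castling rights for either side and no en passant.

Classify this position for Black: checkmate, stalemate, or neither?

Black to move; black king on h8.
In check: no.
King squares — g7: attacked by Qf7; h7: attacked by Qf7; g8: attacked by Qf7.
Legal moves for Black: none.
Not in check and no legal moves → stalemate.

stalemate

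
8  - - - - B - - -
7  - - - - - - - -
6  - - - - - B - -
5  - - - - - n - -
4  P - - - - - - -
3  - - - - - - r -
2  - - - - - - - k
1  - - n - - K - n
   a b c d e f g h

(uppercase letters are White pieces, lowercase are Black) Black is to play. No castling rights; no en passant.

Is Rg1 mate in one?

After Rg1: white king on f1; in check: yes, from the black rook on g1.
King squares — e1: attacked by Rg1; g1: attacked by Kh2; e2: attacked by Nc1; f2: attacked by Nh1; g2: attacked by Rg1.
White has no legal moves → checkmate.

yes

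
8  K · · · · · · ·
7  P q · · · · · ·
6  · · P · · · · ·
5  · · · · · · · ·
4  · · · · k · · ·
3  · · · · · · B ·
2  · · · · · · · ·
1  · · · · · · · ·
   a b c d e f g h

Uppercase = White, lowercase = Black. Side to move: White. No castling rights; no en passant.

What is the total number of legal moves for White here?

2

White to move; king on a8.
In check: yes, from the black queen on b7.
Legal moves: Kxb7, cxb7.
Count: 2.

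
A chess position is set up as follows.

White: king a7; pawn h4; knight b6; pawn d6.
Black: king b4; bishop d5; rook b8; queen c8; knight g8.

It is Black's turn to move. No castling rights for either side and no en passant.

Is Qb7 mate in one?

After Qb7: white king on a7; in check: yes, from the black queen on b7.
King squares — a6: attacked by Qb7; b6: own knight; b7: attacked by Bd5; a8: attacked by Qb7; b8: attacked by Qb7.
White has no legal moves → checkmate.

yes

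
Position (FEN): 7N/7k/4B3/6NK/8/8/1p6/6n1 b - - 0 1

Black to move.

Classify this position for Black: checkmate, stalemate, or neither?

neither

Black to move; black king on h7.
In check: yes, from the white knight on g5.
Legal moves for Black: Kxh8, Kg7.
Black is in check but has 2 legal moves → neither.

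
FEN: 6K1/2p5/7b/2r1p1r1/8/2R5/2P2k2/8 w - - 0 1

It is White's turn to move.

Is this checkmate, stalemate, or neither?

White to move; white king on g8.
In check: yes, from the black rook on g5.
Legal moves for White: Kh8, Kh7, Kf7.
White is in check but has 3 legal moves → neither.

neither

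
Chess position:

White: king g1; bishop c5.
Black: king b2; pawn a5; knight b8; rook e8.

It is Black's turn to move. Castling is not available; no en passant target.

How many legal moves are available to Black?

Black to move; king on b2.
In check: no.
Legal moves: Rh8, Rg8+, Rf8, Rd8, Rc8, Re7, Re6, Re5, Re4, Re3, Re2, Re1+, Nd7, Nc6, Na6, Kc3, Kb3, Kc2, Ka2, Kc1, Kb1, Ka1, a4.
Count: 23.

23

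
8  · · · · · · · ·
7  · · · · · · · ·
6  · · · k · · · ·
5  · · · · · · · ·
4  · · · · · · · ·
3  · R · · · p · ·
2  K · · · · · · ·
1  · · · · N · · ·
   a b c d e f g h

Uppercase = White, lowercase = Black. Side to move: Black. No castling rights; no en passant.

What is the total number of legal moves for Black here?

Black to move; king on d6.
In check: no.
Legal moves: Ke7, Kd7, Kc7, Ke6, Kc6, Ke5, Kd5, Kc5, f2.
Count: 9.

9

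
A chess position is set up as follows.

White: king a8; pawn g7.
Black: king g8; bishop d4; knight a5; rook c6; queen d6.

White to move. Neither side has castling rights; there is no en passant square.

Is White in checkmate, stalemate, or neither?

stalemate

White to move; white king on a8.
In check: no.
King squares — a7: attacked by Bd4; b7: attacked by Na5; b8: attacked by Qd6.
Legal moves for White: none.
Not in check and no legal moves → stalemate.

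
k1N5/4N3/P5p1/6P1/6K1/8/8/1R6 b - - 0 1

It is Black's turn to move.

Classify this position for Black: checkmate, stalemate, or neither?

Black to move; black king on a8.
In check: no.
King squares — a7: attacked by Nc8; b7: attacked by Rb1; b8: attacked by Rb1.
Legal moves for Black: none.
Not in check and no legal moves → stalemate.

stalemate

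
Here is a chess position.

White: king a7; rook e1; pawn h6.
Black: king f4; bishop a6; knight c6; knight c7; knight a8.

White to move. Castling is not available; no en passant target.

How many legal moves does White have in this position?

White to move; king on a7.
In check: yes, from the black knight on c6.
Legal moves: none.
Count: 0.

0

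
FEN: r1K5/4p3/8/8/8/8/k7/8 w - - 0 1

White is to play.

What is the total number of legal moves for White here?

White to move; king on c8.
In check: yes, from the black rook on a8.
Legal moves: Kd7, Kc7, Kb7.
Count: 3.

3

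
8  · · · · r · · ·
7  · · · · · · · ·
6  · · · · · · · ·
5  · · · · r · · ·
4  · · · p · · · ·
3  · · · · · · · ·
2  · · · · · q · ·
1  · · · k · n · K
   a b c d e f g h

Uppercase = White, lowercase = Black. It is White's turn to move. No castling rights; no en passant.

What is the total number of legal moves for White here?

White to move; king on h1.
In check: no.
Legal moves: none.
Count: 0.

0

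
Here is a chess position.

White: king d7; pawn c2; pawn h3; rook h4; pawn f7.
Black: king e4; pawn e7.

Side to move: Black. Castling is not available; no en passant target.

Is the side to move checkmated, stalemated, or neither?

Black to move; black king on e4.
In check: yes, from the white rook on h4.
King squares — d3: attacked by Pc2; e3: available; f3: available; d4: attacked by Rh4; f4: attacked by Rh4; d5: available; e5: available; f5: available.
Legal moves for Black: Kf5, Ke5, Kd5, Kf3, Ke3.
Black is in check but has 5 legal moves → neither.

neither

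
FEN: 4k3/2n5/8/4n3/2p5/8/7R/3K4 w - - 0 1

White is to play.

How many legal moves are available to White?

19

White to move; king on d1.
In check: no.
Legal moves: Rh8+, Rh7, Rh6, Rh5, Rh4, Rh3, Rg2, Rf2, Re2, Rd2, Rc2, Rb2, Ra2, Rh1, Ke2, Kd2, Kc2, Ke1, Kc1.
Count: 19.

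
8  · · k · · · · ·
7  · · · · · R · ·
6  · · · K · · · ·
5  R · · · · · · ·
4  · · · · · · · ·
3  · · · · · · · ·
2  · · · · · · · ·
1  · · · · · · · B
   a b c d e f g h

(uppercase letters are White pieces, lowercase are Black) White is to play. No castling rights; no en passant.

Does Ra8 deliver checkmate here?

After Ra8: black king on c8; in check: yes, from the white rook on a8.
King squares — b7: attacked by Bh1; c7: attacked by Kd6; d7: attacked by Kd6; b8: attacked by Ra8; d8: attacked by Ra8.
Black has no legal moves → checkmate.

yes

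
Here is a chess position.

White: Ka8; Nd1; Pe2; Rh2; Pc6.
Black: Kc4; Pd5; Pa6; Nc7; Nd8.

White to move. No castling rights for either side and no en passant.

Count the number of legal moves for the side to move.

White to move; king on a8.
In check: yes, from the black knight on c7.
Legal moves: Kb8, Ka7.
Count: 2.

2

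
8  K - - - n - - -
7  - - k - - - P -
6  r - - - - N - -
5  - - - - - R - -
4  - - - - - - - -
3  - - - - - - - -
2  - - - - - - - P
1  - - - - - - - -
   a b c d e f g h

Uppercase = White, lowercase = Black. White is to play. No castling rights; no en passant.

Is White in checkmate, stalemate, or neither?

checkmate

White to move; white king on a8.
In check: yes, from the black rook on a6.
King squares — a7: attacked by Ra6; b7: attacked by Kc7; b8: attacked by Kc7.
Legal moves for White: none.
In check with no legal moves → checkmate.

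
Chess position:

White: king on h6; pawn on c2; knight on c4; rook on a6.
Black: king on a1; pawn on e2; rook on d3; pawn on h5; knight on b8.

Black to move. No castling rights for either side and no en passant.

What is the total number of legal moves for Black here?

3

Black to move; king on a1.
In check: yes, from the white rook on a6.
Legal moves: Kb1, Nxa6, Ra3.
Count: 3.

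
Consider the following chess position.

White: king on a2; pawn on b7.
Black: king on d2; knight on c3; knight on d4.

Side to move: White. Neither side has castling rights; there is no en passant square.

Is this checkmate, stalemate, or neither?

White to move; white king on a2.
In check: yes, from the black knight on c3.
Legal moves for White: Ka3, Kb2, Ka1.
White is in check but has 3 legal moves → neither.

neither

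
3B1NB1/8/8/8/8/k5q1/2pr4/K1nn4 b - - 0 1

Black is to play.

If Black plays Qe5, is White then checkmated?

After Qe5: white king on a1; in check: yes, from the black queen on e5.
King squares — b1: attacked by Pc2; a2: attacked by Nc1; b2: attacked by Nd1.
White has no legal moves → checkmate.

yes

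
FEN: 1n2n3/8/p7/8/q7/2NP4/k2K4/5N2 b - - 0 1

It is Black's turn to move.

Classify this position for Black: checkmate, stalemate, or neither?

Black to move; black king on a2.
In check: yes, from the white knight on c3.
Legal moves for Black: Kb3, Ka3, Kb2, Ka1.
Black is in check but has 4 legal moves → neither.

neither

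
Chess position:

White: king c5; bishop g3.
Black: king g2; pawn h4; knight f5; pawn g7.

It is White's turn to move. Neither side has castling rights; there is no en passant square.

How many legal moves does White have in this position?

15

White to move; king on c5.
In check: no.
Legal moves: Kc6, Kb6, Kd5, Kb5, Kc4, Kb4, Bb8, Bc7, Bd6, Be5, Bxh4, Bf4, Bh2, Bf2, Be1.
Count: 15.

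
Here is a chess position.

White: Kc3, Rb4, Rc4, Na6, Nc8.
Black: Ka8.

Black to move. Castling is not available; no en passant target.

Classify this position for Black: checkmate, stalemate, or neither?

stalemate

Black to move; black king on a8.
In check: no.
King squares — a7: attacked by Nc8; b7: attacked by Rb4; b8: attacked by Rb4.
Legal moves for Black: none.
Not in check and no legal moves → stalemate.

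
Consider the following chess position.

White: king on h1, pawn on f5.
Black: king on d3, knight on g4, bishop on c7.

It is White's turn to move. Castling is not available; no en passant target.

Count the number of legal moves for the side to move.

White to move; king on h1.
In check: no.
Legal moves: Kg2, Kg1, f6.
Count: 3.

3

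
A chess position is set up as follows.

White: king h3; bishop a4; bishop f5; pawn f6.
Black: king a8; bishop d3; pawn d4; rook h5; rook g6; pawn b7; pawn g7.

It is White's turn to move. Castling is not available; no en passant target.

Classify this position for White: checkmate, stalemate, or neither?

checkmate

White to move; white king on h3.
In check: yes, from the black rook on h5.
King squares — g2: attacked by Rg6; h2: attacked by Rh5; g3: attacked by Rg6; g4: attacked by Rg6; h4: attacked by Rh5.
Legal moves for White: none.
In check with no legal moves → checkmate.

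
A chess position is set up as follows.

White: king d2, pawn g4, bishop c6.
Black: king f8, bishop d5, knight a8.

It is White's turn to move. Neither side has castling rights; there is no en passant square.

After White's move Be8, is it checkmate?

After Be8: black king on f8; in check: no.
Black is not in check, so this cannot be checkmate.

no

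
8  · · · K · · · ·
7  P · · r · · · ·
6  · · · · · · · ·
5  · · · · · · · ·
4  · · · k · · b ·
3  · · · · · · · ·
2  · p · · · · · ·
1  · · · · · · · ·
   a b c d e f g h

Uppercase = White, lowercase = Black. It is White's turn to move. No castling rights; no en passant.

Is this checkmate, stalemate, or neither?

neither

White to move; white king on d8.
In check: yes, from the black rook on d7.
Legal moves for White: Ke8, Kc8.
White is in check but has 2 legal moves → neither.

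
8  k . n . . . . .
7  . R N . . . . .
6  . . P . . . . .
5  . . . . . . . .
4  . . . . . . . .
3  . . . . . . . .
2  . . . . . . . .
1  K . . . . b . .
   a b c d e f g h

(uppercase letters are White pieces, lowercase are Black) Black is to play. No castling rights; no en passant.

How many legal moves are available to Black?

Black to move; king on a8.
In check: yes, from the white knight on c7.
Legal moves: none.
Count: 0.

0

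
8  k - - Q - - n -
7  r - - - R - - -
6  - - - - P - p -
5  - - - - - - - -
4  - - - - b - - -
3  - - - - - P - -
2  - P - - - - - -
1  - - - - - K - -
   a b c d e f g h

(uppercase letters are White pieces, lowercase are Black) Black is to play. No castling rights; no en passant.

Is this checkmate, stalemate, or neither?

checkmate

Black to move; black king on a8.
In check: yes, from the white queen on d8.
King squares — a7: own rook; b7: attacked by Re7; b8: attacked by Qd8.
Legal moves for Black: none.
In check with no legal moves → checkmate.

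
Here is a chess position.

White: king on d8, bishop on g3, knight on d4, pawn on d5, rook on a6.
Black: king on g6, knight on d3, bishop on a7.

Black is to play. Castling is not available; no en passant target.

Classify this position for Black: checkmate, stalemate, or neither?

neither

Black to move; black king on g6.
In check: yes, from the white rook on a6.
Legal moves for Black: Kh7, Kg7, Kf7, Kh5, Kg5, Bb6+.
Black is in check but has 6 legal moves → neither.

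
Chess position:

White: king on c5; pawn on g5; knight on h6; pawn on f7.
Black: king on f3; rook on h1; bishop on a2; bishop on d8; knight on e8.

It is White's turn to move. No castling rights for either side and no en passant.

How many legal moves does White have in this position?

16

White to move; king on c5.
In check: no.
Legal moves: Ng8, Nf5, Ng4, Kc6, Kb5, Kd4, Kb4, fxe8=Q, fxe8=R, fxe8=B, fxe8=N, f8=Q+, f8=R+, f8=B, f8=N, g6.
Count: 16.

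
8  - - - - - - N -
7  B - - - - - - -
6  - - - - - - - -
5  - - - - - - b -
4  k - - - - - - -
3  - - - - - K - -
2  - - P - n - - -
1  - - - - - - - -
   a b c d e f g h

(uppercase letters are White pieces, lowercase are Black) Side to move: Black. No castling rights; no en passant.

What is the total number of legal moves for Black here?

19

Black to move; king on a4.
In check: no.
Legal moves: Bd8, Be7, Bh6, Bf6, Bh4, Bf4, Be3, Bd2, Bc1, Kb5, Ka5, Kb4, Ka3, Nf4, Nd4+, Ng3, Nc3, Ng1+, Nc1.
Count: 19.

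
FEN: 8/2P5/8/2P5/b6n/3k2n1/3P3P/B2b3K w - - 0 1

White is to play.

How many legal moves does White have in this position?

White to move; king on h1.
In check: yes, from the black knight on g3.
Legal moves: Kg1, hxg3.
Count: 2.

2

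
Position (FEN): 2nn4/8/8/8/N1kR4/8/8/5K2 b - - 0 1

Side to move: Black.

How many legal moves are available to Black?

3

Black to move; king on c4.
In check: yes, from the white rook on d4.
Legal moves: Kb5, Kxd4, Kb3.
Count: 3.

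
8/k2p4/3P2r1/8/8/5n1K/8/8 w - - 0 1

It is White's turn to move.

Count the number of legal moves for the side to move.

0

White to move; king on h3.
In check: no.
Legal moves: none.
Count: 0.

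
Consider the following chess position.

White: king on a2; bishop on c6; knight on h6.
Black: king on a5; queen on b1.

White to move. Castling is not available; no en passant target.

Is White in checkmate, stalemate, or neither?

White to move; white king on a2.
In check: yes, from the black queen on b1.
King squares — a1: attacked by Qb1; b1: available; b2: attacked by Qb1; a3: available; b3: attacked by Qb1.
Legal moves for White: Ka3, Kxb1.
White is in check but has 2 legal moves → neither.

neither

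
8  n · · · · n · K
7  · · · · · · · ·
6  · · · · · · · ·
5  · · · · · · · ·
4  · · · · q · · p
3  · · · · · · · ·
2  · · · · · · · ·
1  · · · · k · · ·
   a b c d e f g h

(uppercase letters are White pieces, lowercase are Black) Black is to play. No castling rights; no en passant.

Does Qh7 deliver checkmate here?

After Qh7: white king on h8; in check: yes, from the black queen on h7.
King squares — g7: attacked by Qh7; h7: attacked by Nf8; g8: attacked by Qh7.
White has no legal moves → checkmate.

yes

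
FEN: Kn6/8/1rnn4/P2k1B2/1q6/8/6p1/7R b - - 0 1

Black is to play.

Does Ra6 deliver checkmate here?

yes

After Ra6: white king on a8; in check: yes, from the black rook on a6.
King squares — a7: attacked by Ra6; b7: attacked by Qb4; b8: attacked by Qb4.
White has no legal moves → checkmate.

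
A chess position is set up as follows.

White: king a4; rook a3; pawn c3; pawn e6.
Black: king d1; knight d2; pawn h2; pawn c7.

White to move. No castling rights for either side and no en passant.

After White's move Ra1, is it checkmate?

After Ra1: black king on d1; in check: yes, from the white rook on a1.
Black has 3 legal replies: Ke2, Kc2, Nb1.
In check but a legal move exists → not checkmate.

no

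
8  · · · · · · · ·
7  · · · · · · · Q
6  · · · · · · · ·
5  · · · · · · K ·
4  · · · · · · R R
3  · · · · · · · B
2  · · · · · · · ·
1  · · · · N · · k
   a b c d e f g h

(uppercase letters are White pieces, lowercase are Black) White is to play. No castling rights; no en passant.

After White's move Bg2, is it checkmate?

no

After Bg2: black king on h1; in check: yes, from the white bishop on g2 and the white rook on h4.
Black has 1 legal reply: Kg1.
In check but a legal move exists → not checkmate.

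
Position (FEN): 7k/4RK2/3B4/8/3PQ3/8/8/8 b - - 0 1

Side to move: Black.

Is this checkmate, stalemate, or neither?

Black to move; black king on h8.
In check: no.
King squares — g7: attacked by Kf7; h7: attacked by Qe4; g8: attacked by Kf7.
Legal moves for Black: none.
Not in check and no legal moves → stalemate.

stalemate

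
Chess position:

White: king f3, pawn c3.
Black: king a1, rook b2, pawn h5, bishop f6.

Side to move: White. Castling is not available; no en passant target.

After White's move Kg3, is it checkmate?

After Kg3: black king on a1; in check: no.
Black is not in check, so this cannot be checkmate.

no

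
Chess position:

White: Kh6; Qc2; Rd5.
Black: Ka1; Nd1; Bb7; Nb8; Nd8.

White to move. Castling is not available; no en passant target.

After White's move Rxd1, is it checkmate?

yes

After Rxd1: black king on a1; in check: yes, from the white rook on d1.
King squares — b1: attacked by Rd1; a2: attacked by Qc2; b2: attacked by Qc2.
Black has no legal moves → checkmate.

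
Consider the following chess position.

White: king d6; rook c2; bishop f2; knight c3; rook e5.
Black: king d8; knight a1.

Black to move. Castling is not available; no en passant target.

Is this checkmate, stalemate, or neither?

Black to move; black king on d8.
In check: no.
Legal moves for Black: Kc8, Nb3, Nxc2.
Black has 3 legal moves and is not in check → neither.

neither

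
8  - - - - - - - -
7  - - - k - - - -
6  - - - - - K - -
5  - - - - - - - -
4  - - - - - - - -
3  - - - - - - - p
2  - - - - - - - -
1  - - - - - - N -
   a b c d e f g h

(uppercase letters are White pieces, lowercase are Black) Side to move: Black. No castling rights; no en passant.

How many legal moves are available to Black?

7

Black to move; king on d7.
In check: no.
Legal moves: Ke8, Kd8, Kc8, Kc7, Kd6, Kc6, h2.
Count: 7.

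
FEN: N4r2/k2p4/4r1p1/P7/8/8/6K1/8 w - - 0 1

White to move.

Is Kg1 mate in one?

After Kg1: black king on a7; in check: no.
Black is not in check, so this cannot be checkmate.

no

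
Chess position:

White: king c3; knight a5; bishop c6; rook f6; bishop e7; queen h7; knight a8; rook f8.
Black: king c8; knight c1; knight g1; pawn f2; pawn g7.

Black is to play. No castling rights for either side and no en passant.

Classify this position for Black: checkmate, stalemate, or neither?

Black to move; black king on c8.
In check: yes, from the white rook on f8.
King squares — b7: attacked by Na5; c7: attacked by Na8; d7: attacked by Bc6; b8: attacked by Rf8; d8: attacked by Be7.
Legal moves for Black: none.
In check with no legal moves → checkmate.

checkmate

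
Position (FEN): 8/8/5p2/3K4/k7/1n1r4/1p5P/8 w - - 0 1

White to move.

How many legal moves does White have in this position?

4

White to move; king on d5.
In check: yes, from the black rook on d3.
Legal moves: Ke6, Kc6, Ke4, Kc4.
Count: 4.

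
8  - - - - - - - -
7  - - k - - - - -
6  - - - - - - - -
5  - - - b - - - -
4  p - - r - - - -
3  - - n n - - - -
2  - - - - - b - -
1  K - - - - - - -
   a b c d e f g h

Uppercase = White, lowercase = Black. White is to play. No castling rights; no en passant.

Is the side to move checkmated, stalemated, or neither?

stalemate

White to move; white king on a1.
In check: no.
King squares — b1: attacked by Nc3; a2: attacked by Nc3; b2: attacked by Nd3.
Legal moves for White: none.
Not in check and no legal moves → stalemate.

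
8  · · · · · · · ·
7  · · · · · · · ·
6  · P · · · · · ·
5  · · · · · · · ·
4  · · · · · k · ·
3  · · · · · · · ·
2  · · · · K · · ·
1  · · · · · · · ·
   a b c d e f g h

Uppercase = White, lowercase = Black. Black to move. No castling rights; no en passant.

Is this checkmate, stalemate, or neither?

neither

Black to move; black king on f4.
In check: no.
Legal moves for Black: Kg5, Kf5, Ke5, Kg4, Ke4, Kg3.
Black has 6 legal moves and is not in check → neither.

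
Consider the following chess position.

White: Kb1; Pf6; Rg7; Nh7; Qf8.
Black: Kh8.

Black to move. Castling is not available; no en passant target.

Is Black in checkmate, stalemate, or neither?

checkmate

Black to move; black king on h8.
In check: yes, from the white queen on f8.
King squares — g7: attacked by Pf6; h7: attacked by Rg7; g8: attacked by Rg7.
Legal moves for Black: none.
In check with no legal moves → checkmate.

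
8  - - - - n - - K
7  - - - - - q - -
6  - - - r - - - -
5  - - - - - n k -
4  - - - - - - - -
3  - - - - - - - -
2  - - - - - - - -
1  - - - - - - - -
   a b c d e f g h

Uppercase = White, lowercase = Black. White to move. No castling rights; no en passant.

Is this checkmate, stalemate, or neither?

White to move; white king on h8.
In check: no.
King squares — g7: attacked by Nf5; h7: attacked by Qf7; g8: attacked by Qf7.
Legal moves for White: none.
Not in check and no legal moves → stalemate.

stalemate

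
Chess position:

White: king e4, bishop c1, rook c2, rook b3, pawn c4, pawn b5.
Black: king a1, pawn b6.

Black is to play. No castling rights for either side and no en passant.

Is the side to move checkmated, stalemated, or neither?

Black to move; black king on a1.
In check: no.
King squares — b1: attacked by Rb3; a2: attacked by Rc2; b2: attacked by Bc1.
Legal moves for Black: none.
Not in check and no legal moves → stalemate.

stalemate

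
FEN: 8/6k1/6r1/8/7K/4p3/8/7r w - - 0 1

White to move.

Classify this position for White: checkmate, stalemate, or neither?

White to move; white king on h4.
In check: yes, from the black rook on h1.
King squares — g3: attacked by Rg6; h3: attacked by Rh1; g4: attacked by Rg6; g5: attacked by Rg6; h5: attacked by Rh1.
Legal moves for White: none.
In check with no legal moves → checkmate.

checkmate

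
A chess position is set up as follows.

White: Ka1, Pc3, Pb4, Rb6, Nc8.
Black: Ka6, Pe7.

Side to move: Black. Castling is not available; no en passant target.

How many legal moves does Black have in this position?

Black to move; king on a6.
In check: yes, from the white rook on b6.
Legal moves: none.
Count: 0.

0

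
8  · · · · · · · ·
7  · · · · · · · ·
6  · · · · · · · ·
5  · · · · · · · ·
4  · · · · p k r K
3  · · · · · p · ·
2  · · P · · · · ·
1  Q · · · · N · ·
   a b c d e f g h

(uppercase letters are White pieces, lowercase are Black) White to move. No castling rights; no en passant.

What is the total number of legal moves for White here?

2

White to move; king on h4.
In check: yes, from the black rook on g4.
Legal moves: Kh5, Kh3.
Count: 2.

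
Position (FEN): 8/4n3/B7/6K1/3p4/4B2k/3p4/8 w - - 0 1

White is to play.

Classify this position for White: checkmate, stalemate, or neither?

White to move; white king on g5.
In check: no.
Legal moves for White: Bc8+, Bb7, Bb5, Bc4, Bd3, Be2, Bf1+, Kh6, Kf6, Kh5, Kf4, Bf4, Bxd4, Bf2, Bxd2, Bg1.
White has 16 legal moves and is not in check → neither.

neither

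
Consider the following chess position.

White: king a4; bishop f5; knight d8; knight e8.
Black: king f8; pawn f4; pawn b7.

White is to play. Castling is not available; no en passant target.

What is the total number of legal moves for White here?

White to move; king on a4.
In check: no.
Legal moves: Ng7, Nc7, Nf6, Nd6, Nf7, Nxb7, Ne6+, Nc6, Bc8, Bh7, Bd7, Bg6, Be6, Bg4, Be4, Bh3, Bd3, Bc2, Bb1, Kb5, Ka5, Kb4, Kb3, Ka3.
Count: 24.

24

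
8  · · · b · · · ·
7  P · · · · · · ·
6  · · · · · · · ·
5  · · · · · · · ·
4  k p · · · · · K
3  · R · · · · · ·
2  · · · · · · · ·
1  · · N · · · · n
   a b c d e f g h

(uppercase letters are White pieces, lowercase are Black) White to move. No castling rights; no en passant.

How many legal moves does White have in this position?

White to move; king on h4.
In check: yes, from the black bishop on d8.
Legal moves: Kh5, Kg4, Kh3.
Count: 3.

3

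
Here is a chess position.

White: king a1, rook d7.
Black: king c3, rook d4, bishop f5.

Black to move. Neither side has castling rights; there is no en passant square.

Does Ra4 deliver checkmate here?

yes

After Ra4: white king on a1; in check: yes, from the black rook on a4.
King squares — b1: attacked by Bf5; a2: attacked by Ra4; b2: attacked by Kc3.
White has no legal moves → checkmate.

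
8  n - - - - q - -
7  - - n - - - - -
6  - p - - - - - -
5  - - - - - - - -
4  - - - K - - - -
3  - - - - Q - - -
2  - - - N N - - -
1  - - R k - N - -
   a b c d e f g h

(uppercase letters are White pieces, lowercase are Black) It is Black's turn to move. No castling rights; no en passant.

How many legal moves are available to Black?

Black to move; king on d1.
In check: yes, from the white rook on c1.
Legal moves: none.
Count: 0.

0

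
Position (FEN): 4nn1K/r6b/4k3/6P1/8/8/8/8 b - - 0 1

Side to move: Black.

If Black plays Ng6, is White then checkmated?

yes

After Ng6: white king on h8; in check: yes, from the black knight on g6.
King squares — g7: attacked by Ra7; h7: attacked by Ra7; g8: attacked by Bh7.
White has no legal moves → checkmate.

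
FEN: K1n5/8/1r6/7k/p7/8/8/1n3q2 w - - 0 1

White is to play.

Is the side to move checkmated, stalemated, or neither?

White to move; white king on a8.
In check: no.
King squares — a7: attacked by Nc8; b7: attacked by Rb6; b8: attacked by Rb6.
Legal moves for White: none.
Not in check and no legal moves → stalemate.

stalemate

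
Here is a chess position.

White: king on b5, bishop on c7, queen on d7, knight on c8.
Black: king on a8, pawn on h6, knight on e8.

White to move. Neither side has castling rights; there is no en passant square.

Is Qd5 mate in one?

After Qd5: black king on a8; in check: yes, from the white queen on d5.
King squares — a7: attacked by Nc8; b7: attacked by Qd5; b8: attacked by Bc7.
Black has no legal moves → checkmate.

yes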